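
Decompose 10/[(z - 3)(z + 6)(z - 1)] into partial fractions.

Using cover-up method: P = 5/9, Q = 10/63, R = -5/7
Result: (5/9)/(z - 3) + (10/63)/(z + 6) - (5/7)/(z - 1)


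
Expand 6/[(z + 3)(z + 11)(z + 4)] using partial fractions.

Using cover-up method: P = 3/4, Q = 3/28, R = -6/7
Result: (3/4)/(z + 3) + (3/28)/(z + 11) - (6/7)/(z + 4)


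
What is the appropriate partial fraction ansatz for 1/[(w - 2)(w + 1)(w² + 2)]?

Two linear + quadratic: A/(w - 2) + B/(w + 1) + (Cw + D)/(w² + 2)


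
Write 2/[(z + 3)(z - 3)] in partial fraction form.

2/(z + 3)(z - 3) = α/(z + 3) + β/(z - 3). α = 2/(-3 - 3) = -1/3, β = 2/(3 + 3) = 1/3
Result: (-1/3)/(z + 3) + (1/3)/(z - 3)


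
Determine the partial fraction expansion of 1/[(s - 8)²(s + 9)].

Cover-up at s=-9: C = 1/(-9 - 8)² = 1/289. Cover-up at s=8: B = 1/(8 + 9) = 1/17. Comparing s² coeff: A = -C = -1/289
Result: (-1/289)/(s - 8) + (1/17)/(s - 8)² + (1/289)/(s + 9)


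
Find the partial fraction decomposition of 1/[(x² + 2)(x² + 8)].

Coefficient matching gives α = γ = 0, β = 1/(8-2) = 1/6, δ = -β = -1/6
Result: (1/6)/(x² + 2) - (1/6)/(x² + 8)


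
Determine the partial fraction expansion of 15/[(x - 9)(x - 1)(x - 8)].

Using cover-up method: α = 15/8, β = 15/56, γ = -15/7
Result: (15/8)/(x - 9) + (15/56)/(x - 1) - (15/7)/(x - 8)


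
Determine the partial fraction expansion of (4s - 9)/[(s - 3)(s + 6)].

At s=3: P = (4·3 - 9)/(3 + 6) = 1/3. At s=-6: Q = (4·(-6) - 9)/(-6 - 3) = 11/3
Result: (1/3)/(s - 3) + (11/3)/(s + 6)


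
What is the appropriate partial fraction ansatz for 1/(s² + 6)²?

Repeated quadratic factor: (αs + β)/(s² + 6) + (γs + δ)/(s² + 6)²


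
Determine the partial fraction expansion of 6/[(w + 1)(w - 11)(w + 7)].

Using cover-up method: P = -1/12, Q = 1/36, R = 1/18
Result: (-1/12)/(w + 1) + (1/36)/(w - 11) + (1/18)/(w + 7)


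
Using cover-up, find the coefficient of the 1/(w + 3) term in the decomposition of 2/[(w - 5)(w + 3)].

Cover (w + 3), set w=-3: 2/((w - 5) at w=-3) = 2/(-8) = -1/4


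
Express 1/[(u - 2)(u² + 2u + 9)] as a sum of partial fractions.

Cover-up at u = 2: A = 1/(2² + 2·2 + 9) = 1/17. Then B = -A = -1/17, C = -A·(2 + 2) = -4/17
Result: (1/17)/(u - 2) - ((1/17)u + 4/17)/(u² + 2u + 9)


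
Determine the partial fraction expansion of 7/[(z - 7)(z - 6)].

7/(z - 7)(z - 6) = P/(z - 7) + Q/(z - 6). P = 7/(7 - 6) = 7, Q = 7/(6 - 7) = -7
Result: 7/(z - 7) - 7/(z - 6)


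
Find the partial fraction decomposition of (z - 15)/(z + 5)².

(z - 15) = α(z + 5) + β. At z = -5: β = 1·(-5) - 15 = -20. Coeff of z: α = 1
Result: 1/(z + 5) - 20/(z + 5)²


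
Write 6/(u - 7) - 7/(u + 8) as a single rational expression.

Common denominator (u - 7)(u + 8). Numerator: 6(u + 8) - 7(u - 7) = (6u + 48) - (7u - 49) = -u + 97
Result: (-u + 97)/[(u - 7)(u + 8)]


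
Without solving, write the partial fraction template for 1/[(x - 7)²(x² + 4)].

Repeated linear + quadratic: P/(x - 7) + Q/(x - 7)² + (Rx + S)/(x² + 4)


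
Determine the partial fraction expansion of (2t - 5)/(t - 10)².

(2t - 5) = P(t - 10) + Q. At t = 10: Q = 2·10 - 5 = 15. Coeff of t: P = 2
Result: 2/(t - 10) + 15/(t - 10)²


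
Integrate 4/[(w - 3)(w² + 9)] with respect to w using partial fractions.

Cover-up at w=3: A = 4/(3²+9) = 2/9. Coeff matching: B = -2/9, C = -2/3. Decomposition: (2/9)/(w - 3) - ((2/9)w + 2/3)/(w² + 9). Integrate: linear → ln, quadratic → (1/2)ln + arctan: (2/9) ln|(w - 3)| - (1/9) ln(w² + 9) - (2/9) arctan(w/3) + C


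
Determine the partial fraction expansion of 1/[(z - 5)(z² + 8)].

Cover-up at z = 5: α = 1/(5² + 8) = 1/33. Then β = -α = -1/33, γ = -α·(0 + 5) = -5/33
Result: (1/33)/(z - 5) - ((1/33)z + 5/33)/(z² + 8)


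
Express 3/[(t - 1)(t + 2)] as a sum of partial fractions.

3/(t - 1)(t + 2) = α/(t - 1) + β/(t + 2). α = 3/(1 + 2) = 1, β = 3/(-2 - 1) = -1
Result: 1/(t - 1) - 1/(t + 2)


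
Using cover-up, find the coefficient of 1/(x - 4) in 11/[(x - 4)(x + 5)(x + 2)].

Cover (x - 4), set x=4: 11/[(4 + 5)(4 + 2)] = 11/54


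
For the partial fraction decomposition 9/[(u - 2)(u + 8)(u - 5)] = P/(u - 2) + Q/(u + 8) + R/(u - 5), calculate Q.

Cover-up at u = -8: Q = 9/[(-8 - 2)(-8 - 5)] = 9/[(-10)(-13)] = 9/130


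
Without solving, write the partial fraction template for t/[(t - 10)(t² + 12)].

Linear + irreducible quadratic: P/(t - 10) + (Qt + R)/(t² + 12)


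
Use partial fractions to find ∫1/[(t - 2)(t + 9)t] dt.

Cover-up: α = 1/22, β = 1/99, γ = -1/18. Decomposition: (1/22)/(t - 2) + (1/99)/(t + 9) - (1/18)/t. Integrate each term: (1/22) ln|(t - 2)| + (1/99) ln|(t + 9)| - (1/18) ln|t| + C


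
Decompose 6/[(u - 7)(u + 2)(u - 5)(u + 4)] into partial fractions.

Using Heaviside cover-up: (1/33)/(u - 7) + (1/21)/(u + 2) - (1/21)/(u - 5) - (1/33)/(u + 4)


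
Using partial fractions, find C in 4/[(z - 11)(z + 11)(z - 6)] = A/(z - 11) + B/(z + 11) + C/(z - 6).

Cover-up at z = 6: C = 4/[(6 - 11)(6 + 11)] = 4/[(-5)(17)] = -4/85


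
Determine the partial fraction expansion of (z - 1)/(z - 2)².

(z - 1) = A(z - 2) + B. At z = 2: B = 1·2 - 1 = 1. Coeff of z: A = 1
Result: 1/(z - 2) + 1/(z - 2)²


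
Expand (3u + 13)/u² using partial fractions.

(3u + 13) = Au + B. At u = 0: B = 3·0 + 13 = 13. Coeff of u: A = 3
Result: 3/u + 13/u²


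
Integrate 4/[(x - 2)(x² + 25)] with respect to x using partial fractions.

Cover-up at x=2: P = 4/(2²+25) = 4/29. Coeff matching: Q = -4/29, R = -8/29. Decomposition: (4/29)/(x - 2) - ((4/29)x + 8/29)/(x² + 25). Integrate: linear → ln, quadratic → (1/2)ln + arctan: (4/29) ln|(x - 2)| - (2/29) ln(x² + 25) - (8/145) arctan(x/5) + C


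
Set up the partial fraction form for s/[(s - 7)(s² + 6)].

Linear + irreducible quadratic: P/(s - 7) + (Qs + R)/(s² + 6)


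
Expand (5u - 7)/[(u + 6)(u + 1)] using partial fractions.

At u=-6: α = (5·(-6) - 7)/(-6 + 1) = 37/5. At u=-1: β = (5·(-1) - 7)/(-1 + 6) = -12/5
Result: (37/5)/(u + 6) - (12/5)/(u + 1)


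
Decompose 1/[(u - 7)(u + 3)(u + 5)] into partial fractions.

Using cover-up method: A = 1/120, B = -1/20, C = 1/24
Result: (1/120)/(u - 7) - (1/20)/(u + 3) + (1/24)/(u + 5)


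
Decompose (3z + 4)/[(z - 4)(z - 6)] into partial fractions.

At z=4: P = (3·4 + 4)/(4 - 6) = -8. At z=6: Q = (3·6 + 4)/(6 - 4) = 11
Result: -8/(z - 4) + 11/(z - 6)


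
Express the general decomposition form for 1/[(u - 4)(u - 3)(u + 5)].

Three distinct linear factors: A/(u - 4) + B/(u - 3) + C/(u + 5)


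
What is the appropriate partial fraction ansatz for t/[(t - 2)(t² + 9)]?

Linear + irreducible quadratic: A/(t - 2) + (Bt + C)/(t² + 9)


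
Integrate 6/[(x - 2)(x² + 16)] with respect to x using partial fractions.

Cover-up at x=2: A = 6/(2²+16) = 3/10. Coeff matching: B = -3/10, C = -3/5. Decomposition: (3/10)/(x - 2) - ((3/10)x + 3/5)/(x² + 16). Integrate: linear → ln, quadratic → (1/2)ln + arctan: (3/10) ln|(x - 2)| - (3/20) ln(x² + 16) - (3/20) arctan(x/4) + C


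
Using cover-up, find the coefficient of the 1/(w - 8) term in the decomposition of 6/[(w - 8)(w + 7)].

Cover (w - 8), set w=8: 6/((w + 7) at w=8) = 6/(15) = 2/5


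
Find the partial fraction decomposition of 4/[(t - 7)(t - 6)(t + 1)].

Using cover-up method: A = 1/2, B = -4/7, C = 1/14
Result: (1/2)/(t - 7) - (4/7)/(t - 6) + (1/14)/(t + 1)


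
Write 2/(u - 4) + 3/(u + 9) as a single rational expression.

Common denominator (u - 4)(u + 9). Numerator: 2(u + 9) + 3(u - 4) = (2u + 18) + (3u - 12) = 5u + 6
Result: (5u + 6)/[(u - 4)(u + 9)]


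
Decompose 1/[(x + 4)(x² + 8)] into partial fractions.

Cover-up at x = -4: P = 1/((-4)² + 8) = 1/24. Then Q = -P = -1/24, R = -P·(0 - 4) = 1/6
Result: (1/24)/(x + 4) - ((1/24)x - 1/6)/(x² + 8)


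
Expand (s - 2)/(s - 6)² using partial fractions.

(s - 2) = P(s - 6) + Q. At s = 6: Q = 1·6 - 2 = 4. Coeff of s: P = 1
Result: 1/(s - 6) + 4/(s - 6)²


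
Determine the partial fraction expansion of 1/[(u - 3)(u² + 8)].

Cover-up at u = 3: α = 1/(3² + 8) = 1/17. Then β = -α = -1/17, γ = -α·(0 + 3) = -3/17
Result: (1/17)/(u - 3) - ((1/17)u + 3/17)/(u² + 8)


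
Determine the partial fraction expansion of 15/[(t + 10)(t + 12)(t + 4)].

Using cover-up method: A = -5/4, B = 15/16, C = 5/16
Result: (-5/4)/(t + 10) + (15/16)/(t + 12) + (5/16)/(t + 4)


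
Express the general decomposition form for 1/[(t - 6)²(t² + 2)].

Repeated linear + quadratic: P/(t - 6) + Q/(t - 6)² + (Rt + S)/(t² + 2)


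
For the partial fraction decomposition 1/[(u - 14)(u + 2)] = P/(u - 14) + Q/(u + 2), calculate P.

Cover-up at u = 14: P = 1/(14 + 2) = 1/16


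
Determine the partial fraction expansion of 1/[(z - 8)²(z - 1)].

Cover-up at z=1: γ = 1/(1 - 8)² = 1/49. Cover-up at z=8: β = 1/(8 - 1) = 1/7. Comparing z² coeff: α = -γ = -1/49
Result: (-1/49)/(z - 8) + (1/7)/(z - 8)² + (1/49)/(z - 1)


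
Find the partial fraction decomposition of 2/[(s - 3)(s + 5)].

2/(s - 3)(s + 5) = A/(s - 3) + B/(s + 5). A = 2/(3 + 5) = 1/4, B = 2/(-5 - 3) = -1/4
Result: (1/4)/(s - 3) - (1/4)/(s + 5)


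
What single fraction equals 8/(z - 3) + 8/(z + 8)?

Common denominator (z - 3)(z + 8). Numerator: 8(z + 8) + 8(z - 3) = (8z + 64) + (8z - 24) = 16z + 40
Result: (16z + 40)/[(z - 3)(z + 8)]


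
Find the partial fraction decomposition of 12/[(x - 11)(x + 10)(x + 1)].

Using cover-up method: P = 1/21, Q = 4/63, R = -1/9
Result: (1/21)/(x - 11) + (4/63)/(x + 10) - (1/9)/(x + 1)


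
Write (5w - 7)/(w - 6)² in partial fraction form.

(5w - 7) = P(w - 6) + Q. At w = 6: Q = 5·6 - 7 = 23. Coeff of w: P = 5
Result: 5/(w - 6) + 23/(w - 6)²


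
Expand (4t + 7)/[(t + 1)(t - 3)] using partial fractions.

At t=-1: A = (4·(-1) + 7)/(-1 - 3) = -3/4. At t=3: B = (4·3 + 7)/(3 + 1) = 19/4
Result: (-3/4)/(t + 1) + (19/4)/(t - 3)


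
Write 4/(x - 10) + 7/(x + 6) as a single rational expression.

Common denominator (x - 10)(x + 6). Numerator: 4(x + 6) + 7(x - 10) = (4x + 24) + (7x - 70) = 11x - 46
Result: (11x - 46)/[(x - 10)(x + 6)]


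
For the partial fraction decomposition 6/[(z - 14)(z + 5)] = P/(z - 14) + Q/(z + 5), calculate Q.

Cover-up at z = -5: Q = 6/(-5 - 14) = -6/19


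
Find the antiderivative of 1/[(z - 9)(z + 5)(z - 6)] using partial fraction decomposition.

Cover-up: α = 1/42, β = 1/154, γ = -1/33. Decomposition: (1/42)/(z - 9) + (1/154)/(z + 5) - (1/33)/(z - 6). Integrate each term: (1/42) ln|(z - 9)| + (1/154) ln|(z + 5)| - (1/33) ln|(z - 6)| + C


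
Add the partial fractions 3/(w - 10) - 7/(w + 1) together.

Common denominator (w - 10)(w + 1). Numerator: 3(w + 1) - 7(w - 10) = (3w + 3) - (7w - 70) = -4w + 73
Result: (-4w + 73)/[(w - 10)(w + 1)]


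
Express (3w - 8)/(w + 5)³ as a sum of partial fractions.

(3w - 8) = α(w + 5)² + β(w + 5) + γ. At w = -5: γ = 3·(-5) - 8 = -23. Coefficients: α = 0, β = 3
Result: 3/(w + 5)² - 23/(w + 5)³


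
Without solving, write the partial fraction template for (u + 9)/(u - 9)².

Repeated linear factor: α/(u - 9) + β/(u - 9)²


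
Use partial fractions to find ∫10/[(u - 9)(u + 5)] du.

Decompose: 10/[(u - 9)(u + 5)] = (5/7)/(u - 9) - (5/7)/(u + 5). Integrate each term: (5/7) ln|(u - 9)| - (5/7) ln|(u + 5)| + C


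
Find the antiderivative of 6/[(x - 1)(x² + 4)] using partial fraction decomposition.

Cover-up at x=1: P = 6/(1²+4) = 6/5. Coeff matching: Q = -6/5, R = -6/5. Decomposition: (6/5)/(x - 1) - ((6/5)x + 6/5)/(x² + 4). Integrate: linear → ln, quadratic → (1/2)ln + arctan: (6/5) ln|(x - 1)| - (3/5) ln(x² + 4) - (3/5) arctan(x/2) + C


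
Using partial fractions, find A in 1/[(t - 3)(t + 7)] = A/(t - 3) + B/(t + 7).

Cover-up at t = 3: A = 1/(3 + 7) = 1/10


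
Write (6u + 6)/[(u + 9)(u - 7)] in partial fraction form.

At u=-9: A = (6·(-9) + 6)/(-9 - 7) = 3. At u=7: B = (6·7 + 6)/(7 + 9) = 3
Result: 3/(u + 9) + 3/(u - 7)


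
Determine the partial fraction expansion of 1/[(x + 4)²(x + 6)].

Cover-up at x=-6: R = 1/(-6 + 4)² = 1/4. Cover-up at x=-4: Q = 1/(-4 + 6) = 1/2. Comparing x² coeff: P = -R = -1/4
Result: (-1/4)/(x + 4) + (1/2)/(x + 4)² + (1/4)/(x + 6)


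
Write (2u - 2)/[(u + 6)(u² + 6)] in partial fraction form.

At u=-6: A = (2·(-6) - 2)/((-6)² + 6) = -1/3. B = -A = 1/3, C = 2 - (-6)·A = 0
Result: (-1/3)/(u + 6) + ((1/3)u)/(u² + 6)


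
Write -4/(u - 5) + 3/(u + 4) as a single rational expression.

Common denominator (u - 5)(u + 4). Numerator: -4(u + 4) + 3(u - 5) = (-4u - 16) + (3u - 15) = -u - 31
Result: (-u - 31)/[(u - 5)(u + 4)]


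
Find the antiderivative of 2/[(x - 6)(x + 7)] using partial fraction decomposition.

Decompose: 2/[(x - 6)(x + 7)] = (2/13)/(x - 6) - (2/13)/(x + 7). Integrate each term: (2/13) ln|(x - 6)| - (2/13) ln|(x + 7)| + C


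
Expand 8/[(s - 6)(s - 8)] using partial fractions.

8/(s - 6)(s - 8) = A/(s - 6) + B/(s - 8). A = 8/(6 - 8) = -4, B = 8/(8 - 6) = 4
Result: -4/(s - 6) + 4/(s - 8)


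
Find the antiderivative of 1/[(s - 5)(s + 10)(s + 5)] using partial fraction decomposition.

Cover-up: α = 1/150, β = 1/75, γ = -1/50. Decomposition: (1/150)/(s - 5) + (1/75)/(s + 10) - (1/50)/(s + 5). Integrate each term: (1/150) ln|(s - 5)| + (1/75) ln|(s + 10)| - (1/50) ln|(s + 5)| + C


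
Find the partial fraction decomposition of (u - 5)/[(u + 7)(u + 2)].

At u=-7: α = (1·(-7) - 5)/(-7 + 2) = 12/5. At u=-2: β = (1·(-2) - 5)/(-2 + 7) = -7/5
Result: (12/5)/(u + 7) - (7/5)/(u + 2)


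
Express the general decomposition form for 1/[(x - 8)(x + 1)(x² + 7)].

Two linear + quadratic: P/(x - 8) + Q/(x + 1) + (Rx + S)/(x² + 7)


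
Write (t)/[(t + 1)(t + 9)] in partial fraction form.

At t=-1: P = (1·(-1) + 0)/(-1 + 9) = -1/8. At t=-9: Q = (1·(-9) + 0)/(-9 + 1) = 9/8
Result: (-1/8)/(t + 1) + (9/8)/(t + 9)


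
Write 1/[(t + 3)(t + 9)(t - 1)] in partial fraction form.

Using cover-up method: A = -1/24, B = 1/60, C = 1/40
Result: (-1/24)/(t + 3) + (1/60)/(t + 9) + (1/40)/(t - 1)


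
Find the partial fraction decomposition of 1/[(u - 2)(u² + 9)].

Cover-up at u = 2: P = 1/(2² + 9) = 1/13. Then Q = -P = -1/13, R = -P·(0 + 2) = -2/13
Result: (1/13)/(u - 2) - ((1/13)u + 2/13)/(u² + 9)


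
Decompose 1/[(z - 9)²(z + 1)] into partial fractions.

Cover-up at z=-1: R = 1/(-1 - 9)² = 1/100. Cover-up at z=9: Q = 1/(9 + 1) = 1/10. Comparing z² coeff: P = -R = -1/100
Result: (-1/100)/(z - 9) + (1/10)/(z - 9)² + (1/100)/(z + 1)


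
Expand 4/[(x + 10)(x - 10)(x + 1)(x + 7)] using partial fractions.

Using Heaviside cover-up: (-1/135)/(x + 10) + (1/935)/(x - 10) - (2/297)/(x + 1) + (2/153)/(x + 7)


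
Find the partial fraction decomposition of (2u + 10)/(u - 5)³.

(2u + 10) = P(u - 5)² + Q(u - 5) + R. At u = 5: R = 2·5 + 10 = 20. Coefficients: P = 0, Q = 2
Result: 2/(u - 5)² + 20/(u - 5)³


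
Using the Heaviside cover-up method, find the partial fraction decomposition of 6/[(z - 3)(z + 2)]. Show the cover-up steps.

Cover (z - 3): set z=3, get A = 6/(3 + 2) = 6/5. Cover (z + 2): set z=-2, get B = 6/(-2 - 3) = -6/5.
Result: (6/5)/(z - 3) - (6/5)/(z + 2)


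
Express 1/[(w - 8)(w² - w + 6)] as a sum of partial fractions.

Cover-up at w = 8: A = 1/(8² - 1·8 + 6) = 1/62. Then B = -A = -1/62, C = -A·(-1 + 8) = -7/62
Result: (1/62)/(w - 8) - ((1/62)w + 7/62)/(w² - w + 6)


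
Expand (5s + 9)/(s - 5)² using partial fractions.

(5s + 9) = P(s - 5) + Q. At s = 5: Q = 5·5 + 9 = 34. Coeff of s: P = 5
Result: 5/(s - 5) + 34/(s - 5)²


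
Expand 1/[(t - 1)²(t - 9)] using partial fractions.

Cover-up at t=9: R = 1/(9 - 1)² = 1/64. Cover-up at t=1: Q = 1/(1 - 9) = -1/8. Comparing t² coeff: P = -R = -1/64
Result: (-1/64)/(t - 1) - (1/8)/(t - 1)² + (1/64)/(t - 9)


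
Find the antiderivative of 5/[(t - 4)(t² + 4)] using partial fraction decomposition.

Cover-up at t=4: α = 5/(4²+4) = 1/4. Coeff matching: β = -1/4, γ = -1. Decomposition: (1/4)/(t - 4) - ((1/4)t + 1)/(t² + 4). Integrate: linear → ln, quadratic → (1/2)ln + arctan: (1/4) ln|(t - 4)| - (1/8) ln(t² + 4) - (1/2) arctan(t/2) + C


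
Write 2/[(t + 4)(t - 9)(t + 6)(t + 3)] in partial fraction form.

Using Heaviside cover-up: (1/13)/(t + 4) + (1/1170)/(t - 9) - (1/45)/(t + 6) - (1/18)/(t + 3)


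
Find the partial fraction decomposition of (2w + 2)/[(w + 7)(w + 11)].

At w=-7: P = (2·(-7) + 2)/(-7 + 11) = -3. At w=-11: Q = (2·(-11) + 2)/(-11 + 7) = 5
Result: -3/(w + 7) + 5/(w + 11)


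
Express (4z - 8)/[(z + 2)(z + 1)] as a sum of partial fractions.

At z=-2: P = (4·(-2) - 8)/(-2 + 1) = 16. At z=-1: Q = (4·(-1) - 8)/(-1 + 2) = -12
Result: 16/(z + 2) - 12/(z + 1)


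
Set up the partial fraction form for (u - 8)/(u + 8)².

Repeated linear factor: α/(u + 8) + β/(u + 8)²


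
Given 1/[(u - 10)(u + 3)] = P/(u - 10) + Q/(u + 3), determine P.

Cover-up at u = 10: P = 1/(10 + 3) = 1/13


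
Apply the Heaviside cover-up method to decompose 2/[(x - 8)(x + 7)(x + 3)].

Cover (x - 8), x=8: P = 2/[(8 + 7)(8 + 3)] = 2/165. Cover (x + 7), x=-7: Q = 2/[(-7 - 8)(-7 + 3)] = 1/30. Cover (x + 3), x=-3: R = 2/[(-3 - 8)(-3 + 7)] = -1/22.
Result: (2/165)/(x - 8) + (1/30)/(x + 7) - (1/22)/(x + 3)


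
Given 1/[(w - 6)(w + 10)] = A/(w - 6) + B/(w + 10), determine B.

Cover-up at w = -10: B = 1/(-10 - 6) = -1/16


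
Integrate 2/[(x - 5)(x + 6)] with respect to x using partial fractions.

Decompose: 2/[(x - 5)(x + 6)] = (2/11)/(x - 5) - (2/11)/(x + 6). Integrate each term: (2/11) ln|(x - 5)| - (2/11) ln|(x + 6)| + C


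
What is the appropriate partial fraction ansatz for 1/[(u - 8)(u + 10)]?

Distinct linear factors: A/(u - 8) + B/(u + 10)


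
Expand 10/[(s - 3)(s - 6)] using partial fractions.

10/(s - 3)(s - 6) = α/(s - 3) + β/(s - 6). α = 10/(3 - 6) = -10/3, β = 10/(6 - 3) = 10/3
Result: (-10/3)/(s - 3) + (10/3)/(s - 6)


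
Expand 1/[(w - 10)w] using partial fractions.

1/(w - 10)w = P/(w - 10) + Q/w. P = 1/(10 - 0) = 1/10, Q = 1/(0 - 10) = -1/10
Result: (1/10)/(w - 10) - (1/10)/w


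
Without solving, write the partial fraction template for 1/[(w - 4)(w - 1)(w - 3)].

Three distinct linear factors: P/(w - 4) + Q/(w - 1) + R/(w - 3)


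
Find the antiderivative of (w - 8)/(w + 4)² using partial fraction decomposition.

Decompose: P = 1, Q = 1·(-4) - 8 = -12, so (w - 8)/(w + 4)² = 1/(w + 4) - 12/(w + 4)². Integrate: ∫ P/(w + 4) dw = ln|(w + 4)|; ∫ Q/(w + 4)² dw = 12/(w + 4). Sum: ln|(w + 4)| + 12/(w + 4) + C


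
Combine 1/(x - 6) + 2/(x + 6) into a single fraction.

Common denominator (x - 6)(x + 6). Numerator: 1(x + 6) + 2(x - 6) = (x + 6) + (2x - 12) = 3x - 6
Result: (3x - 6)/[(x - 6)(x + 6)]


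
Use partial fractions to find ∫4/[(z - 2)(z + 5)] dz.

Decompose: 4/[(z - 2)(z + 5)] = (4/7)/(z - 2) - (4/7)/(z + 5). Integrate each term: (4/7) ln|(z - 2)| - (4/7) ln|(z + 5)| + C


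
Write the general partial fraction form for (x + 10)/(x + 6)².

Repeated linear factor: P/(x + 6) + Q/(x + 6)²


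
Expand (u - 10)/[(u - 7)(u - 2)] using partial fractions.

At u=7: A = (1·7 - 10)/(7 - 2) = -3/5. At u=2: B = (1·2 - 10)/(2 - 7) = 8/5
Result: (-3/5)/(u - 7) + (8/5)/(u - 2)


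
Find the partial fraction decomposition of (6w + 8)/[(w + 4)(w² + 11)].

At w=-4: α = (6·(-4) + 8)/((-4)² + 11) = -16/27. β = -α = 16/27, γ = 6 - (-4)·α = 98/27
Result: (-16/27)/(w + 4) + ((16/27)w + 98/27)/(w² + 11)


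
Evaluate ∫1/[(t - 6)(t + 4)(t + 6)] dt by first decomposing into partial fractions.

Cover-up: α = 1/120, β = -1/20, γ = 1/24. Decomposition: (1/120)/(t - 6) - (1/20)/(t + 4) + (1/24)/(t + 6). Integrate each term: (1/120) ln|(t - 6)| - (1/20) ln|(t + 4)| + (1/24) ln|(t + 6)| + C


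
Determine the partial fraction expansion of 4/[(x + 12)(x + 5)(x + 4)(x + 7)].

Using Heaviside cover-up: (-1/70)/(x + 12) - (2/7)/(x + 5) + (1/6)/(x + 4) + (2/15)/(x + 7)


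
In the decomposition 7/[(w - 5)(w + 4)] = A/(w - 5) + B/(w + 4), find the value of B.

Cover-up at w = -4: B = 7/(-4 - 5) = -7/9


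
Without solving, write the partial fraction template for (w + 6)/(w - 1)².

Repeated linear factor: α/(w - 1) + β/(w - 1)²


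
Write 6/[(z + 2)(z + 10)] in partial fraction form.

6/(z + 2)(z + 10) = P/(z + 2) + Q/(z + 10). P = 6/(-2 + 10) = 3/4, Q = 6/(-10 + 2) = -3/4
Result: (3/4)/(z + 2) - (3/4)/(z + 10)


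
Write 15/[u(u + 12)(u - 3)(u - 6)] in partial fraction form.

Using Heaviside cover-up: (5/72)/u - (1/216)/(u + 12) - (1/9)/(u - 3) + (5/108)/(u - 6)


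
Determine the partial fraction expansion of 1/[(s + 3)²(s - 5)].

Cover-up at s=5: C = 1/(5 + 3)² = 1/64. Cover-up at s=-3: B = 1/(-3 - 5) = -1/8. Comparing s² coeff: A = -C = -1/64
Result: (-1/64)/(s + 3) - (1/8)/(s + 3)² + (1/64)/(s - 5)


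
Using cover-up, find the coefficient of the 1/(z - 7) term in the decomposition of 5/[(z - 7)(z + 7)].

Cover (z - 7), set z=7: 5/((z + 7) at z=7) = 5/(14) = 5/14


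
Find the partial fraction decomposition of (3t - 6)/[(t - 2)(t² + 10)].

At t=2: α = (3·2 - 6)/(2² + 10) = 0. β = -α = 0, γ = 3 - 2·α = 3
Result: (3)/(t² + 10)


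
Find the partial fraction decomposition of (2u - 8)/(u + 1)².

(2u - 8) = A(u + 1) + B. At u = -1: B = 2·(-1) - 8 = -10. Coeff of u: A = 2
Result: 2/(u + 1) - 10/(u + 1)²


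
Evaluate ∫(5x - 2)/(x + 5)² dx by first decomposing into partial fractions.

Decompose: A = 5, B = 5·(-5) - 2 = -27, so (5x - 2)/(x + 5)² = 5/(x + 5) - 27/(x + 5)². Integrate: ∫ A/(x + 5) dx = 5 ln|(x + 5)|; ∫ B/(x + 5)² dx = 27/(x + 5). Sum: 5 ln|(x + 5)| + 27/(x + 5) + C


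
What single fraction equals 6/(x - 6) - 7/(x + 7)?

Common denominator (x - 6)(x + 7). Numerator: 6(x + 7) - 7(x - 6) = (6x + 42) - (7x - 42) = -x + 84
Result: (-x + 84)/[(x - 6)(x + 7)]


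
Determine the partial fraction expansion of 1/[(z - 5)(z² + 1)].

Cover-up at z = 5: α = 1/(5² + 1) = 1/26. Then β = -α = -1/26, γ = -α·(0 + 5) = -5/26
Result: (1/26)/(z - 5) - ((1/26)z + 5/26)/(z² + 1)


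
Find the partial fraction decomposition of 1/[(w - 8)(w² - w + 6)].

Cover-up at w = 8: A = 1/(8² - 1·8 + 6) = 1/62. Then B = -A = -1/62, C = -A·(-1 + 8) = -7/62
Result: (1/62)/(w - 8) - ((1/62)w + 7/62)/(w² - w + 6)


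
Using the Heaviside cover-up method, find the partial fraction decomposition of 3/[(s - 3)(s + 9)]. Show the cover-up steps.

Cover (s - 3): set s=3, get A = 3/(3 + 9) = 1/4. Cover (s + 9): set s=-9, get B = 3/(-9 - 3) = -1/4.
Result: (1/4)/(s - 3) - (1/4)/(s + 9)


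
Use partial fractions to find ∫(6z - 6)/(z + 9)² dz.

Decompose: A = 6, B = 6·(-9) - 6 = -60, so (6z - 6)/(z + 9)² = 6/(z + 9) - 60/(z + 9)². Integrate: ∫ A/(z + 9) dz = 6 ln|(z + 9)|; ∫ B/(z + 9)² dz = 60/(z + 9). Sum: 6 ln|(z + 9)| + 60/(z + 9) + C


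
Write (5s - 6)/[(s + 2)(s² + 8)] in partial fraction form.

At s=-2: α = (5·(-2) - 6)/((-2)² + 8) = -4/3. β = -α = 4/3, γ = 5 - (-2)·α = 7/3
Result: (-4/3)/(s + 2) + ((4/3)s + 7/3)/(s² + 8)


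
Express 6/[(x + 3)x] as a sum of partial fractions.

6/(x + 3)x = P/(x + 3) + Q/x. P = 6/(-3 - 0) = -2, Q = 6/(0 + 3) = 2
Result: -2/(x + 3) + 2/x


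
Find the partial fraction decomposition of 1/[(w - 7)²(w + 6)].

Cover-up at w=-6: γ = 1/(-6 - 7)² = 1/169. Cover-up at w=7: β = 1/(7 + 6) = 1/13. Comparing w² coeff: α = -γ = -1/169
Result: (-1/169)/(w - 7) + (1/13)/(w - 7)² + (1/169)/(w + 6)


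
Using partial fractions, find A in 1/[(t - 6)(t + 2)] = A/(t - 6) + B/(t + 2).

Cover-up at t = 6: A = 1/(6 + 2) = 1/8


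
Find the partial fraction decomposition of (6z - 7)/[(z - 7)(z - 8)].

At z=7: α = (6·7 - 7)/(7 - 8) = -35. At z=8: β = (6·8 - 7)/(8 - 7) = 41
Result: -35/(z - 7) + 41/(z - 8)


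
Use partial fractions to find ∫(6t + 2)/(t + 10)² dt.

Decompose: α = 6, β = 6·(-10) + 2 = -58, so (6t + 2)/(t + 10)² = 6/(t + 10) - 58/(t + 10)². Integrate: ∫ α/(t + 10) dt = 6 ln|(t + 10)|; ∫ β/(t + 10)² dt = 58/(t + 10). Sum: 6 ln|(t + 10)| + 58/(t + 10) + C


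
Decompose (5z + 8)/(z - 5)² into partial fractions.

(5z + 8) = α(z - 5) + β. At z = 5: β = 5·5 + 8 = 33. Coeff of z: α = 5
Result: 5/(z - 5) + 33/(z - 5)²


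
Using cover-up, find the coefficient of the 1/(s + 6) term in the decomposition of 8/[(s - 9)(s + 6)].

Cover (s + 6), set s=-6: 8/((s - 9) at s=-6) = 8/(-15) = -8/15


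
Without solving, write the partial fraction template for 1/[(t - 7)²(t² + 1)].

Repeated linear + quadratic: P/(t - 7) + Q/(t - 7)² + (Rt + S)/(t² + 1)


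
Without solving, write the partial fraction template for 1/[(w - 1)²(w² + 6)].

Repeated linear + quadratic: P/(w - 1) + Q/(w - 1)² + (Rw + S)/(w² + 6)


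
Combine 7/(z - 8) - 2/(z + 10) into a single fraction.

Common denominator (z - 8)(z + 10). Numerator: 7(z + 10) - 2(z - 8) = (7z + 70) - (2z - 16) = 5z + 86
Result: (5z + 86)/[(z - 8)(z + 10)]


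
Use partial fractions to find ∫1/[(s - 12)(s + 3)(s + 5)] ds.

Cover-up: P = 1/255, Q = -1/30, R = 1/34. Decomposition: (1/255)/(s - 12) - (1/30)/(s + 3) + (1/34)/(s + 5). Integrate each term: (1/255) ln|(s - 12)| - (1/30) ln|(s + 3)| + (1/34) ln|(s + 5)| + C


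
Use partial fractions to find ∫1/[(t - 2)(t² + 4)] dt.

Cover-up at t=2: A = 1/(2²+4) = 1/8. Coeff matching: B = -1/8, C = -1/4. Decomposition: (1/8)/(t - 2) - ((1/8)t + 1/4)/(t² + 4). Integrate: linear → ln, quadratic → (1/2)ln + arctan: (1/8) ln|(t - 2)| - (1/16) ln(t² + 4) - (1/8) arctan(t/2) + C


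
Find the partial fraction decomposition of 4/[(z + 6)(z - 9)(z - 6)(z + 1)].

Using Heaviside cover-up: (-1/225)/(z + 6) + (2/225)/(z - 9) - (1/63)/(z - 6) + (2/175)/(z + 1)


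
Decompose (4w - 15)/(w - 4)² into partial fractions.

(4w - 15) = A(w - 4) + B. At w = 4: B = 4·4 - 15 = 1. Coeff of w: A = 4
Result: 4/(w - 4) + 1/(w - 4)²


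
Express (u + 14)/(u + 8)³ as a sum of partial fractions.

(u + 14) = A(u + 8)² + B(u + 8) + C. At u = -8: C = 1·(-8) + 14 = 6. Coefficients: A = 0, B = 1
Result: 1/(u + 8)² + 6/(u + 8)³


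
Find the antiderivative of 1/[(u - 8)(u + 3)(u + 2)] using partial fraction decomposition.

Cover-up: A = 1/110, B = 1/11, C = -1/10. Decomposition: (1/110)/(u - 8) + (1/11)/(u + 3) - (1/10)/(u + 2). Integrate each term: (1/110) ln|(u - 8)| + (1/11) ln|(u + 3)| - (1/10) ln|(u + 2)| + C


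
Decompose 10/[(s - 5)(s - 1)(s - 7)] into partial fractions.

Using cover-up method: P = -5/4, Q = 5/12, R = 5/6
Result: (-5/4)/(s - 5) + (5/12)/(s - 1) + (5/6)/(s - 7)


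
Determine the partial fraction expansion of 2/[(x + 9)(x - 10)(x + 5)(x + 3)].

Using Heaviside cover-up: (-1/228)/(x + 9) + (2/3705)/(x - 10) + (1/60)/(x + 5) - (1/78)/(x + 3)


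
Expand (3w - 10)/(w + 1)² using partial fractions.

(3w - 10) = α(w + 1) + β. At w = -1: β = 3·(-1) - 10 = -13. Coeff of w: α = 3
Result: 3/(w + 1) - 13/(w + 1)²


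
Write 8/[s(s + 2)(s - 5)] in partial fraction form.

Using cover-up method: A = -4/5, B = 4/7, C = 8/35
Result: (-4/5)/s + (4/7)/(s + 2) + (8/35)/(s - 5)


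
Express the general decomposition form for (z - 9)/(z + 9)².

Repeated linear factor: α/(z + 9) + β/(z + 9)²


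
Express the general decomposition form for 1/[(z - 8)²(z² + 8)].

Repeated linear + quadratic: A/(z - 8) + B/(z - 8)² + (Cz + D)/(z² + 8)


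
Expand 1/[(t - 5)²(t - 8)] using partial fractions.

Cover-up at t=8: C = 1/(8 - 5)² = 1/9. Cover-up at t=5: B = 1/(5 - 8) = -1/3. Comparing t² coeff: A = -C = -1/9
Result: (-1/9)/(t - 5) - (1/3)/(t - 5)² + (1/9)/(t - 8)


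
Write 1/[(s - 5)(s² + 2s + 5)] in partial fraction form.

Cover-up at s = 5: α = 1/(5² + 2·5 + 5) = 1/40. Then β = -α = -1/40, γ = -α·(2 + 5) = -7/40
Result: (1/40)/(s - 5) - ((1/40)s + 7/40)/(s² + 2s + 5)


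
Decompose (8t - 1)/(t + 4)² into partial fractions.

(8t - 1) = A(t + 4) + B. At t = -4: B = 8·(-4) - 1 = -33. Coeff of t: A = 8
Result: 8/(t + 4) - 33/(t + 4)²


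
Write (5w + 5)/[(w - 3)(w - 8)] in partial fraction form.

At w=3: α = (5·3 + 5)/(3 - 8) = -4. At w=8: β = (5·8 + 5)/(8 - 3) = 9
Result: -4/(w - 3) + 9/(w - 8)


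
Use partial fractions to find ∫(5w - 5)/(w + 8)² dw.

Decompose: P = 5, Q = 5·(-8) - 5 = -45, so (5w - 5)/(w + 8)² = 5/(w + 8) - 45/(w + 8)². Integrate: ∫ P/(w + 8) dw = 5 ln|(w + 8)|; ∫ Q/(w + 8)² dw = 45/(w + 8). Sum: 5 ln|(w + 8)| + 45/(w + 8) + C


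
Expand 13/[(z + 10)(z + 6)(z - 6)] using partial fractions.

Using cover-up method: A = 13/64, B = -13/48, C = 13/192
Result: (13/64)/(z + 10) - (13/48)/(z + 6) + (13/192)/(z - 6)


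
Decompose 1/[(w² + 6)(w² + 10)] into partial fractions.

Coefficient matching gives α = γ = 0, β = 1/(10-6) = 1/4, δ = -β = -1/4
Result: (1/4)/(w² + 6) - (1/4)/(w² + 10)


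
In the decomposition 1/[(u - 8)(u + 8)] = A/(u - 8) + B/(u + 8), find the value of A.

Cover-up at u = 8: A = 1/(8 + 8) = 1/16


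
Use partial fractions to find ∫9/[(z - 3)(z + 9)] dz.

Decompose: 9/[(z - 3)(z + 9)] = (3/4)/(z - 3) - (3/4)/(z + 9). Integrate each term: (3/4) ln|(z - 3)| - (3/4) ln|(z + 9)| + C


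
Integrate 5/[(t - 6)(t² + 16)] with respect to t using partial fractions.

Cover-up at t=6: A = 5/(6²+16) = 5/52. Coeff matching: B = -5/52, C = -15/26. Decomposition: (5/52)/(t - 6) - ((5/52)t + 15/26)/(t² + 16). Integrate: linear → ln, quadratic → (1/2)ln + arctan: (5/52) ln|(t - 6)| - (5/104) ln(t² + 16) - (15/104) arctan(t/4) + C


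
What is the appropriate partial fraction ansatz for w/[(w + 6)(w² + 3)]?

Linear + irreducible quadratic: A/(w + 6) + (Bw + C)/(w² + 3)


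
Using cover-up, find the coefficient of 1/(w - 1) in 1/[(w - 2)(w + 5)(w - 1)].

Cover (w - 1), set w=1: 1/[(1 - 2)(1 + 5)] = -1/6


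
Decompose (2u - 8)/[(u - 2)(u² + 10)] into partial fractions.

At u=2: α = (2·2 - 8)/(2² + 10) = -2/7. β = -α = 2/7, γ = 2 - 2·α = 18/7
Result: (-2/7)/(u - 2) + ((2/7)u + 18/7)/(u² + 10)


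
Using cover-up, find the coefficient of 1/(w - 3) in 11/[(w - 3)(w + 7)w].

Cover (w - 3), set w=3: 11/[(3 + 7)(3 - 0)] = 11/30


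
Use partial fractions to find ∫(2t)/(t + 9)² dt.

Decompose: P = 2, Q = 2·(-9) + 0 = -18, so (2t)/(t + 9)² = 2/(t + 9) - 18/(t + 9)². Integrate: ∫ P/(t + 9) dt = 2 ln|(t + 9)|; ∫ Q/(t + 9)² dt = 18/(t + 9). Sum: 2 ln|(t + 9)| + 18/(t + 9) + C


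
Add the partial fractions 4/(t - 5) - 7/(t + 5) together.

Common denominator (t - 5)(t + 5). Numerator: 4(t + 5) - 7(t - 5) = (4t + 20) - (7t - 35) = -3t + 55
Result: (-3t + 55)/[(t - 5)(t + 5)]


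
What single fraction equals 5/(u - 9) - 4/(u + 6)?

Common denominator (u - 9)(u + 6). Numerator: 5(u + 6) - 4(u - 9) = (5u + 30) - (4u - 36) = u + 66
Result: (u + 66)/[(u - 9)(u + 6)]


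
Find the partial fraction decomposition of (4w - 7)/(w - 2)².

(4w - 7) = α(w - 2) + β. At w = 2: β = 4·2 - 7 = 1. Coeff of w: α = 4
Result: 4/(w - 2) + 1/(w - 2)²


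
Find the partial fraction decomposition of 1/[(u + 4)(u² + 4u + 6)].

Cover-up at u = -4: α = 1/((-4)² + 4·(-4) + 6) = 1/6. Then β = -α = -1/6, γ = -α·(4 - 4) = 0
Result: (1/6)/(u + 4) - ((1/6)u)/(u² + 4u + 6)


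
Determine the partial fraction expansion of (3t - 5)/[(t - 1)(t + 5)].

At t=1: α = (3·1 - 5)/(1 + 5) = -1/3. At t=-5: β = (3·(-5) - 5)/(-5 - 1) = 10/3
Result: (-1/3)/(t - 1) + (10/3)/(t + 5)


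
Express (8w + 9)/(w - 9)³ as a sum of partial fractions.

(8w + 9) = α(w - 9)² + β(w - 9) + γ. At w = 9: γ = 8·9 + 9 = 81. Coefficients: α = 0, β = 8
Result: 8/(w - 9)² + 81/(w - 9)³


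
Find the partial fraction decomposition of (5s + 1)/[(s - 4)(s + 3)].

At s=4: P = (5·4 + 1)/(4 + 3) = 3. At s=-3: Q = (5·(-3) + 1)/(-3 - 4) = 2
Result: 3/(s - 4) + 2/(s + 3)


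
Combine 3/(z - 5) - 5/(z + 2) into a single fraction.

Common denominator (z - 5)(z + 2). Numerator: 3(z + 2) - 5(z - 5) = (3z + 6) - (5z - 25) = -2z + 31
Result: (-2z + 31)/[(z - 5)(z + 2)]


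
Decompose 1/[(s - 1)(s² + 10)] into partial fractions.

Cover-up at s = 1: A = 1/(1² + 10) = 1/11. Then B = -A = -1/11, C = -A·(0 + 1) = -1/11
Result: (1/11)/(s - 1) - ((1/11)s + 1/11)/(s² + 10)


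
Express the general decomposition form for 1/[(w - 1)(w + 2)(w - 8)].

Three distinct linear factors: A/(w - 1) + B/(w + 2) + C/(w - 8)


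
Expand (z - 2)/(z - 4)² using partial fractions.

(z - 2) = α(z - 4) + β. At z = 4: β = 1·4 - 2 = 2. Coeff of z: α = 1
Result: 1/(z - 4) + 2/(z - 4)²


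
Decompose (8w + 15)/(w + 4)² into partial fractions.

(8w + 15) = P(w + 4) + Q. At w = -4: Q = 8·(-4) + 15 = -17. Coeff of w: P = 8
Result: 8/(w + 4) - 17/(w + 4)²


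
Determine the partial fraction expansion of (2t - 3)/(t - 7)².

(2t - 3) = α(t - 7) + β. At t = 7: β = 2·7 - 3 = 11. Coeff of t: α = 2
Result: 2/(t - 7) + 11/(t - 7)²


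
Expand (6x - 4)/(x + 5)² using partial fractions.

(6x - 4) = A(x + 5) + B. At x = -5: B = 6·(-5) - 4 = -34. Coeff of x: A = 6
Result: 6/(x + 5) - 34/(x + 5)²


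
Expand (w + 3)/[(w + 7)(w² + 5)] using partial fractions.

At w=-7: P = (1·(-7) + 3)/((-7)² + 5) = -2/27. Q = -P = 2/27, R = 1 - (-7)·P = 13/27
Result: (-2/27)/(w + 7) + ((2/27)w + 13/27)/(w² + 5)


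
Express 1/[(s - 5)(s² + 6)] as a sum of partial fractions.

Cover-up at s = 5: A = 1/(5² + 6) = 1/31. Then B = -A = -1/31, C = -A·(0 + 5) = -5/31
Result: (1/31)/(s - 5) - ((1/31)s + 5/31)/(s² + 6)


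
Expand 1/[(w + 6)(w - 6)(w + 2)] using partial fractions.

Using cover-up method: P = 1/48, Q = 1/96, R = -1/32
Result: (1/48)/(w + 6) + (1/96)/(w - 6) - (1/32)/(w + 2)


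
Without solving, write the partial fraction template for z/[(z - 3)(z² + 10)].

Linear + irreducible quadratic: P/(z - 3) + (Qz + R)/(z² + 10)


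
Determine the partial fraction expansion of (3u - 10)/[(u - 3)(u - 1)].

At u=3: P = (3·3 - 10)/(3 - 1) = -1/2. At u=1: Q = (3·1 - 10)/(1 - 3) = 7/2
Result: (-1/2)/(u - 3) + (7/2)/(u - 1)


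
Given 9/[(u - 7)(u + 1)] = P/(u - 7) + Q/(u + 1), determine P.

Cover-up at u = 7: P = 9/(7 + 1) = 9/8


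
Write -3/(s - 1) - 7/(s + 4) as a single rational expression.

Common denominator (s - 1)(s + 4). Numerator: -3(s + 4) - 7(s - 1) = (-3s - 12) - (7s - 7) = -10s - 5
Result: (-10s - 5)/[(s - 1)(s + 4)]


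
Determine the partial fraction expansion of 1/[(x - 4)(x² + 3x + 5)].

Cover-up at x = 4: α = 1/(4² + 3·4 + 5) = 1/33. Then β = -α = -1/33, γ = -α·(3 + 4) = -7/33
Result: (1/33)/(x - 4) - ((1/33)x + 7/33)/(x² + 3x + 5)


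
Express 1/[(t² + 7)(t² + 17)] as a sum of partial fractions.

Coefficient matching gives P = R = 0, Q = 1/(17-7) = 1/10, S = -Q = -1/10
Result: (1/10)/(t² + 7) - (1/10)/(t² + 17)


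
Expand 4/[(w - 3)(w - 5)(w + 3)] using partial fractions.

Using cover-up method: A = -1/3, B = 1/4, C = 1/12
Result: (-1/3)/(w - 3) + (1/4)/(w - 5) + (1/12)/(w + 3)


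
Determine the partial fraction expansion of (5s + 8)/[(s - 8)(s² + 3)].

At s=8: A = (5·8 + 8)/(8² + 3) = 48/67. B = -A = -48/67, C = 5 - 8·A = -49/67
Result: (48/67)/(s - 8) - ((48/67)s + 49/67)/(s² + 3)


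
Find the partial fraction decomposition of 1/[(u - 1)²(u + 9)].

Cover-up at u=-9: R = 1/(-9 - 1)² = 1/100. Cover-up at u=1: Q = 1/(1 + 9) = 1/10. Comparing u² coeff: P = -R = -1/100
Result: (-1/100)/(u - 1) + (1/10)/(u - 1)² + (1/100)/(u + 9)


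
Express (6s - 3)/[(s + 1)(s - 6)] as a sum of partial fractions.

At s=-1: A = (6·(-1) - 3)/(-1 - 6) = 9/7. At s=6: B = (6·6 - 3)/(6 + 1) = 33/7
Result: (9/7)/(s + 1) + (33/7)/(s - 6)


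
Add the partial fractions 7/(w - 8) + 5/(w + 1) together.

Common denominator (w - 8)(w + 1). Numerator: 7(w + 1) + 5(w - 8) = (7w + 7) + (5w - 40) = 12w - 33
Result: (12w - 33)/[(w - 8)(w + 1)]


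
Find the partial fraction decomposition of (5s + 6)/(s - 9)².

(5s + 6) = A(s - 9) + B. At s = 9: B = 5·9 + 6 = 51. Coeff of s: A = 5
Result: 5/(s - 9) + 51/(s - 9)²


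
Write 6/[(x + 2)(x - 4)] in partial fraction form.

6/(x + 2)(x - 4) = α/(x + 2) + β/(x - 4). α = 6/(-2 - 4) = -1, β = 6/(4 + 2) = 1
Result: -1/(x + 2) + 1/(x - 4)


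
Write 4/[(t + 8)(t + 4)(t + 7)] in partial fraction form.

Using cover-up method: A = 1, B = 1/3, C = -4/3
Result: 1/(t + 8) + (1/3)/(t + 4) - (4/3)/(t + 7)


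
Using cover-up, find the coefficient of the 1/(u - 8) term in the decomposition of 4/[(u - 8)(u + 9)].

Cover (u - 8), set u=8: 4/((u + 9) at u=8) = 4/(17) = 4/17


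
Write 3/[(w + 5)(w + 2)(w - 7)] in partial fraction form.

Using cover-up method: P = 1/12, Q = -1/9, R = 1/36
Result: (1/12)/(w + 5) - (1/9)/(w + 2) + (1/36)/(w - 7)


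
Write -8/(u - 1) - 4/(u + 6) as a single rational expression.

Common denominator (u - 1)(u + 6). Numerator: -8(u + 6) - 4(u - 1) = (-8u - 48) - (4u - 4) = -12u - 44
Result: (-12u - 44)/[(u - 1)(u + 6)]


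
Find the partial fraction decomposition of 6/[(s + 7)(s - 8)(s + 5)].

Using cover-up method: α = 1/5, β = 2/65, γ = -3/13
Result: (1/5)/(s + 7) + (2/65)/(s - 8) - (3/13)/(s + 5)


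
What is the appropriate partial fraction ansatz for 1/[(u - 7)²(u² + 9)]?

Repeated linear + quadratic: P/(u - 7) + Q/(u - 7)² + (Ru + S)/(u² + 9)


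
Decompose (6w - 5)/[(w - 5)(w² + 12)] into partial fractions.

At w=5: A = (6·5 - 5)/(5² + 12) = 25/37. B = -A = -25/37, C = 6 - 5·A = 97/37
Result: (25/37)/(w - 5) - ((25/37)w - 97/37)/(w² + 12)


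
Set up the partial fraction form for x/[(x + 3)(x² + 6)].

Linear + irreducible quadratic: α/(x + 3) + (βx + γ)/(x² + 6)


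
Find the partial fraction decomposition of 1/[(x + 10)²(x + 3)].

Cover-up at x=-3: γ = 1/(-3 + 10)² = 1/49. Cover-up at x=-10: β = 1/(-10 + 3) = -1/7. Comparing x² coeff: α = -γ = -1/49
Result: (-1/49)/(x + 10) - (1/7)/(x + 10)² + (1/49)/(x + 3)


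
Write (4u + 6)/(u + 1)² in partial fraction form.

(4u + 6) = A(u + 1) + B. At u = -1: B = 4·(-1) + 6 = 2. Coeff of u: A = 4
Result: 4/(u + 1) + 2/(u + 1)²


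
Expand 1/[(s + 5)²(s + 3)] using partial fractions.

Cover-up at s=-3: γ = 1/(-3 + 5)² = 1/4. Cover-up at s=-5: β = 1/(-5 + 3) = -1/2. Comparing s² coeff: α = -γ = -1/4
Result: (-1/4)/(s + 5) - (1/2)/(s + 5)² + (1/4)/(s + 3)


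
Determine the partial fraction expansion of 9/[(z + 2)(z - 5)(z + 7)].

Using cover-up method: A = -9/35, B = 3/28, C = 3/20
Result: (-9/35)/(z + 2) + (3/28)/(z - 5) + (3/20)/(z + 7)


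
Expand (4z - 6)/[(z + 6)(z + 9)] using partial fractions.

At z=-6: α = (4·(-6) - 6)/(-6 + 9) = -10. At z=-9: β = (4·(-9) - 6)/(-9 + 6) = 14
Result: -10/(z + 6) + 14/(z + 9)


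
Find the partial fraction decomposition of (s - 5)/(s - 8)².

(s - 5) = P(s - 8) + Q. At s = 8: Q = 1·8 - 5 = 3. Coeff of s: P = 1
Result: 1/(s - 8) + 3/(s - 8)²


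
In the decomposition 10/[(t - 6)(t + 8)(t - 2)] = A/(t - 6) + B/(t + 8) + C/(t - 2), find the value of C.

Cover-up at t = 2: C = 10/[(2 - 6)(2 + 8)] = 10/[(-4)(10)] = -10/40 = -1/4


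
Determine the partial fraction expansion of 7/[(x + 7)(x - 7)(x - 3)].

Using cover-up method: P = 1/20, Q = 1/8, R = -7/40
Result: (1/20)/(x + 7) + (1/8)/(x - 7) - (7/40)/(x - 3)


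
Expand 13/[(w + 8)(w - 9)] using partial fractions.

13/(w + 8)(w - 9) = α/(w + 8) + β/(w - 9). α = 13/(-8 - 9) = -13/17, β = 13/(9 + 8) = 13/17
Result: (-13/17)/(w + 8) + (13/17)/(w - 9)
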